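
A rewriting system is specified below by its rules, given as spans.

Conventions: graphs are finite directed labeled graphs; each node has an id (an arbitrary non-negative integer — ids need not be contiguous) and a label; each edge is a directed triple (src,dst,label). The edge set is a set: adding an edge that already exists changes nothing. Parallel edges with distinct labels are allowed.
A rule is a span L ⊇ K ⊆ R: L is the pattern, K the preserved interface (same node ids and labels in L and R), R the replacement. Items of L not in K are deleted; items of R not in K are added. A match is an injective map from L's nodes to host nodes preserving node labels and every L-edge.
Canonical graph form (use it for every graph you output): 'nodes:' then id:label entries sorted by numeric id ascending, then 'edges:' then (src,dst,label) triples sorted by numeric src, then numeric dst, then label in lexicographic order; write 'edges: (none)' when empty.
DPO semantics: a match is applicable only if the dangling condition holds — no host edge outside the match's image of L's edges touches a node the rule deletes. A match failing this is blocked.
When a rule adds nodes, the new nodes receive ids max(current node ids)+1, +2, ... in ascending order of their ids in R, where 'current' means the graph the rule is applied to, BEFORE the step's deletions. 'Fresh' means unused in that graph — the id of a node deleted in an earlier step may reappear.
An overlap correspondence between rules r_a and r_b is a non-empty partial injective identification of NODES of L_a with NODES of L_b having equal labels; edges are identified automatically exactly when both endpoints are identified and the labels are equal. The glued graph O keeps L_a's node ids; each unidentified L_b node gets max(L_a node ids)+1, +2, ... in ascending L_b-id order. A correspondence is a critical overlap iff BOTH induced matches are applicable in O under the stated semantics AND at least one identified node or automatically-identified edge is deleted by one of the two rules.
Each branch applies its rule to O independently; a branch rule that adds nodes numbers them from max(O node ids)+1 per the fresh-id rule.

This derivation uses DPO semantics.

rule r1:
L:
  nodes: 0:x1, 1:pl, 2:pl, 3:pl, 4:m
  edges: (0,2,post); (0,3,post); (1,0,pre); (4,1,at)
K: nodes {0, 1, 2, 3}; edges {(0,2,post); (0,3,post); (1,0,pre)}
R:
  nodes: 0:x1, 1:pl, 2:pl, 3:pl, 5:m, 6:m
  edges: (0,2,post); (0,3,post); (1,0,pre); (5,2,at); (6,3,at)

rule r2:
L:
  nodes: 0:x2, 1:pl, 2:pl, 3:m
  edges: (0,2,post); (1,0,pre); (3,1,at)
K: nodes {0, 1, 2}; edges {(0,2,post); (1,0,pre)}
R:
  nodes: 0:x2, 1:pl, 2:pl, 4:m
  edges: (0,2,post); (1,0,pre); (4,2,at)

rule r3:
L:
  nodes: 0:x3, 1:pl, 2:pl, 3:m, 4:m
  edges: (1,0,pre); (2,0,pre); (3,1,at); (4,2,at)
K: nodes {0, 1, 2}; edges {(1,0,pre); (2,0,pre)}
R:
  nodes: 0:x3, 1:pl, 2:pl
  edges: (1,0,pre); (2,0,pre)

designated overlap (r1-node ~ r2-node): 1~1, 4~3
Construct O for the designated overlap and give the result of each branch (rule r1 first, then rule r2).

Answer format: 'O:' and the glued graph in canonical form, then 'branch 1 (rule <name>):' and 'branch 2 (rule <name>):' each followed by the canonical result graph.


O:
nodes: 0:x1, 1:pl, 2:pl, 3:pl, 4:m, 5:x2, 6:pl
edges: (0,2,post); (0,3,post); (1,0,pre); (1,5,pre); (4,1,at); (5,6,post)
branch 1 (rule r1):
nodes: 0:x1, 1:pl, 2:pl, 3:pl, 5:x2, 6:pl, 7:m, 8:m
edges: (0,2,post); (0,3,post); (1,0,pre); (1,5,pre); (5,6,post); (7,2,at); (8,3,at)
branch 2 (rule r2):
nodes: 0:x1, 1:pl, 2:pl, 3:pl, 5:x2, 6:pl, 7:m
edges: (0,2,post); (0,3,post); (1,0,pre); (1,5,pre); (5,6,post); (7,6,at)


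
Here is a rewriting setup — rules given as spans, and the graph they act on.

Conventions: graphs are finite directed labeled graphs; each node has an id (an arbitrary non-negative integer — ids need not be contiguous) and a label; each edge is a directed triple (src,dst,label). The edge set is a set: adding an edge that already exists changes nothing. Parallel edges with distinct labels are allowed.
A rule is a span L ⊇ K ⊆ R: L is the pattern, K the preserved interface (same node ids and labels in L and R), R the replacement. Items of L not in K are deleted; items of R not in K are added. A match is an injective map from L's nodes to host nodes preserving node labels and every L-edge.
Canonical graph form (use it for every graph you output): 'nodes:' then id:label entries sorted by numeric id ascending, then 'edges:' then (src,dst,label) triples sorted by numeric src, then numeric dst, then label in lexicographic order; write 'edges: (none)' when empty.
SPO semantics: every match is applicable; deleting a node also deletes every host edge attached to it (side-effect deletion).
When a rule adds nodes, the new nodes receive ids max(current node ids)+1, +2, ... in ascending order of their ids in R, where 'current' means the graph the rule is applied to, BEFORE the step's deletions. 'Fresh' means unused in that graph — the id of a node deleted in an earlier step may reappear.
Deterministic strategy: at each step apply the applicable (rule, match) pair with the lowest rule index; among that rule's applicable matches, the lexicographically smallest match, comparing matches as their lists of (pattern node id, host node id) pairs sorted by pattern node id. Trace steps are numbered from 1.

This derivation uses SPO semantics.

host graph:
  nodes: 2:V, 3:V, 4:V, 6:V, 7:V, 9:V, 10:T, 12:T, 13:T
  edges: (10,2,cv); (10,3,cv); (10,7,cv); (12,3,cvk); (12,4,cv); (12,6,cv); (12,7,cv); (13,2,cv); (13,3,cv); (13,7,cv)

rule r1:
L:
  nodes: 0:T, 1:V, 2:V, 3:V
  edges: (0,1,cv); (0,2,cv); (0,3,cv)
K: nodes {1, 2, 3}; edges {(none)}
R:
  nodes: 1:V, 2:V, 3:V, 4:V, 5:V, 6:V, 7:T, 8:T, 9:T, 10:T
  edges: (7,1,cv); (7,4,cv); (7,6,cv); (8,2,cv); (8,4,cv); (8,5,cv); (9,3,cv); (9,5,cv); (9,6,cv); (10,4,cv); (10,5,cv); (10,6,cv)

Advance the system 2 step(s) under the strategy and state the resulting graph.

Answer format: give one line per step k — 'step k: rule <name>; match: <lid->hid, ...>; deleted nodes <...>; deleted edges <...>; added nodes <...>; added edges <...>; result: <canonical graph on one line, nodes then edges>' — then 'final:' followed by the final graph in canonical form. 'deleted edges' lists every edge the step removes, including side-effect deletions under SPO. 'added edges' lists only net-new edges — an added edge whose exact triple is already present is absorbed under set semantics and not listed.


step 1: rule r1; match: 0->10, 1->2, 2->3, 3->7; deleted nodes 10; deleted edges (10,2,cv); (10,3,cv); (10,7,cv); added nodes 14, 15, 16, 17, 18, 19, 20; added edges (17,2,cv); (17,14,cv); (17,16,cv); (18,3,cv); (18,14,cv); (18,15,cv); (19,7,cv); (19,15,cv); (19,16,cv); (20,14,cv); (20,15,cv); (20,16,cv); result: nodes: 2:V, 3:V, 4:V, 6:V, 7:V, 9:V, 12:T, 13:T, 14:V, 15:V, 16:V, 17:T, 18:T, 19:T, 20:T edges: (12,3,cvk); (12,4,cv); (12,6,cv); (12,7,cv); (13,2,cv); (13,3,cv); (13,7,cv); (17,2,cv); (17,14,cv); (17,16,cv); (18,3,cv); (18,14,cv); (18,15,cv); (19,7,cv); (19,15,cv); (19,16,cv); (20,14,cv); (20,15,cv); (20,16,cv)
step 2: rule r1; match: 0->12, 1->4, 2->6, 3->7; deleted nodes 12; deleted edges (12,3,cvk); (12,4,cv); (12,6,cv); (12,7,cv); added nodes 21, 22, 23, 24, 25, 26, 27; added edges (24,4,cv); (24,21,cv); (24,23,cv); (25,6,cv); (25,21,cv); (25,22,cv); (26,7,cv); (26,22,cv); (26,23,cv); (27,21,cv); (27,22,cv); (27,23,cv); result: nodes: 2:V, 3:V, 4:V, 6:V, 7:V, 9:V, 13:T, 14:V, 15:V, 16:V, 17:T, 18:T, 19:T, 20:T, 21:V, 22:V, 23:V, 24:T, 25:T, 26:T, 27:T edges: (13,2,cv); (13,3,cv); (13,7,cv); (17,2,cv); (17,14,cv); (17,16,cv); (18,3,cv); (18,14,cv); (18,15,cv); (19,7,cv); (19,15,cv); (19,16,cv); (20,14,cv); (20,15,cv); (20,16,cv); (24,4,cv); (24,21,cv); (24,23,cv); (25,6,cv); (25,21,cv); (25,22,cv); (26,7,cv); (26,22,cv); (26,23,cv); (27,21,cv); (27,22,cv); (27,23,cv)
final:
nodes: 2:V, 3:V, 4:V, 6:V, 7:V, 9:V, 13:T, 14:V, 15:V, 16:V, 17:T, 18:T, 19:T, 20:T, 21:V, 22:V, 23:V, 24:T, 25:T, 26:T, 27:T
edges: (13,2,cv); (13,3,cv); (13,7,cv); (17,2,cv); (17,14,cv); (17,16,cv); (18,3,cv); (18,14,cv); (18,15,cv); (19,7,cv); (19,15,cv); (19,16,cv); (20,14,cv); (20,15,cv); (20,16,cv); (24,4,cv); (24,21,cv); (24,23,cv); (25,6,cv); (25,21,cv); (25,22,cv); (26,7,cv); (26,22,cv); (26,23,cv); (27,21,cv); (27,22,cv); (27,23,cv)


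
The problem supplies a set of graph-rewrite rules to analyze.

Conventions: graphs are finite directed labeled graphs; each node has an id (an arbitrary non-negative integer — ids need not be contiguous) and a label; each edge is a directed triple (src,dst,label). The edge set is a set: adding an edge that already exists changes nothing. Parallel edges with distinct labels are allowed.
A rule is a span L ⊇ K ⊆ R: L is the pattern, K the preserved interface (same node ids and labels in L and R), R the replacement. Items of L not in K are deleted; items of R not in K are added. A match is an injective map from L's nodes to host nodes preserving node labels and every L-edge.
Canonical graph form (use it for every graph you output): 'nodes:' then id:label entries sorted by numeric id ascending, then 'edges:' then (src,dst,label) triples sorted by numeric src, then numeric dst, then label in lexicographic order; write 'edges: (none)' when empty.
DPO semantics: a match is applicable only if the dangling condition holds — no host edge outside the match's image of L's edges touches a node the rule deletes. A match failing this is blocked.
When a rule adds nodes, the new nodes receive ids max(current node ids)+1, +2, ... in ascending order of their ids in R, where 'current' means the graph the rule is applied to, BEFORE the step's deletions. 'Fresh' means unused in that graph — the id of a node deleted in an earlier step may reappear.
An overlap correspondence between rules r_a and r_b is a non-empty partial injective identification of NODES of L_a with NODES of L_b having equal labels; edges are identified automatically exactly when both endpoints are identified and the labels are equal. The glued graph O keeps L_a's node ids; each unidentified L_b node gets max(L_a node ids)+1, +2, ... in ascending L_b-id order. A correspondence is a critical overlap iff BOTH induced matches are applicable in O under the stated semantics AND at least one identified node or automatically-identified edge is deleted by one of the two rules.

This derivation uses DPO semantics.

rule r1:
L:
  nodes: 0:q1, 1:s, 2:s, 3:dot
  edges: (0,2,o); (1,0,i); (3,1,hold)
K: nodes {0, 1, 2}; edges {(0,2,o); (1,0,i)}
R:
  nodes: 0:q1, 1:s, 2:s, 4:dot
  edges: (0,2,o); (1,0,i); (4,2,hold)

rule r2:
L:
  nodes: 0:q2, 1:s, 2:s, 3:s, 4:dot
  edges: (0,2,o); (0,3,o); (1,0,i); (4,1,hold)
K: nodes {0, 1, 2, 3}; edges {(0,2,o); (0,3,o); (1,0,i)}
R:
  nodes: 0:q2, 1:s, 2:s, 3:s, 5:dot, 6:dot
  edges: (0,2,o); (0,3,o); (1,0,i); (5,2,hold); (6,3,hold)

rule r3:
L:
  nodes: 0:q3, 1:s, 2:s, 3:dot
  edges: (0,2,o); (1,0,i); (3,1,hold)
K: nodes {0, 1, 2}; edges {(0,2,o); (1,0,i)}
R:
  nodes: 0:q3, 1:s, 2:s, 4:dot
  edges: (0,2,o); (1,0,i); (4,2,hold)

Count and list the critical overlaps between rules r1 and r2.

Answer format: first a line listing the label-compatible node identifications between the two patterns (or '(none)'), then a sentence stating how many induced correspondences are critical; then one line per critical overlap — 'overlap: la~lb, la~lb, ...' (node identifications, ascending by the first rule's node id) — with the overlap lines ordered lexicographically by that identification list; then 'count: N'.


label-compatible node identifications between L(r1) and L(r2): 1~1, 1~2, 1~3, 2~1, 2~2, 2~3, 3~4
3 of the induced correspondences are critical overlaps of r1 and r2.
overlap: 1~1, 2~2, 3~4
overlap: 1~1, 2~3, 3~4
overlap: 1~1, 3~4
count: 3


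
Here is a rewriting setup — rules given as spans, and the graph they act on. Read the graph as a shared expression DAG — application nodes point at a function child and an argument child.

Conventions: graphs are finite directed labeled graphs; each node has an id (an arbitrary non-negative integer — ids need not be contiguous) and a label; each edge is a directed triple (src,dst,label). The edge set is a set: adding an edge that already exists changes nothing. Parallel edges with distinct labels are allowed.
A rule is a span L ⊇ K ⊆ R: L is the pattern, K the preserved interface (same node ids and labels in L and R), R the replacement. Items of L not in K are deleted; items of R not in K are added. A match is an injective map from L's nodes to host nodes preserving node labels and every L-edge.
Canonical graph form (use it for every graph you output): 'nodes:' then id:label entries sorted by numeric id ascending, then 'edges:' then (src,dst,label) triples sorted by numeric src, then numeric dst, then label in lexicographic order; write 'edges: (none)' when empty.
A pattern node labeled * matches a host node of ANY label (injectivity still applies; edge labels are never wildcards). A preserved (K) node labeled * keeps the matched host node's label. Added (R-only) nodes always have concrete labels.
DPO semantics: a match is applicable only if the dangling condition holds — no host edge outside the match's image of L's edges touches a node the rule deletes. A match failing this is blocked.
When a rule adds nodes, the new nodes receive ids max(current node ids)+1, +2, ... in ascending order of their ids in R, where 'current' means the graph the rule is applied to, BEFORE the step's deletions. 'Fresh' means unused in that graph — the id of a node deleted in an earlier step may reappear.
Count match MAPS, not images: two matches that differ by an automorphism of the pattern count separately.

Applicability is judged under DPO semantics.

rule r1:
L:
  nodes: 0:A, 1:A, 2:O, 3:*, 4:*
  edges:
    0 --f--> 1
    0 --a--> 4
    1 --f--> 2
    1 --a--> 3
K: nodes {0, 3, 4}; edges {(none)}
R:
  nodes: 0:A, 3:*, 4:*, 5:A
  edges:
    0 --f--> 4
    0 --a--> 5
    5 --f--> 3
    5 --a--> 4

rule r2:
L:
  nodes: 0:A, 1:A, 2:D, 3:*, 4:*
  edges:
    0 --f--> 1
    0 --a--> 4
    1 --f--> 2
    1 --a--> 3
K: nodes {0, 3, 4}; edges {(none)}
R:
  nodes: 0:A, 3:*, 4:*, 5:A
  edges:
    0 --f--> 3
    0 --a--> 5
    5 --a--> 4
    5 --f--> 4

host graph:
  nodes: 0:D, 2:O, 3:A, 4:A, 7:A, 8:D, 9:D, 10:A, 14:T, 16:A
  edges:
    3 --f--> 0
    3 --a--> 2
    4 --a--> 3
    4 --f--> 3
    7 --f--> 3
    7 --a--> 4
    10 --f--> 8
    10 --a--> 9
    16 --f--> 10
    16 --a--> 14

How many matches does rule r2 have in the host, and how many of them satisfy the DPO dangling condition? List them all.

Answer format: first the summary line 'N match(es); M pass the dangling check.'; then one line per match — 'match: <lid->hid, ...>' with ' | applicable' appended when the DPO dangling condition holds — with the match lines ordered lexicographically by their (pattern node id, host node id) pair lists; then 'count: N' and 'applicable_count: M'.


2 match(es); 1 pass the dangling check.
match: 0->7, 1->3, 2->0, 3->2, 4->4
match: 0->16, 1->10, 2->8, 3->9, 4->14 | applicable
count: 2
applicable_count: 1


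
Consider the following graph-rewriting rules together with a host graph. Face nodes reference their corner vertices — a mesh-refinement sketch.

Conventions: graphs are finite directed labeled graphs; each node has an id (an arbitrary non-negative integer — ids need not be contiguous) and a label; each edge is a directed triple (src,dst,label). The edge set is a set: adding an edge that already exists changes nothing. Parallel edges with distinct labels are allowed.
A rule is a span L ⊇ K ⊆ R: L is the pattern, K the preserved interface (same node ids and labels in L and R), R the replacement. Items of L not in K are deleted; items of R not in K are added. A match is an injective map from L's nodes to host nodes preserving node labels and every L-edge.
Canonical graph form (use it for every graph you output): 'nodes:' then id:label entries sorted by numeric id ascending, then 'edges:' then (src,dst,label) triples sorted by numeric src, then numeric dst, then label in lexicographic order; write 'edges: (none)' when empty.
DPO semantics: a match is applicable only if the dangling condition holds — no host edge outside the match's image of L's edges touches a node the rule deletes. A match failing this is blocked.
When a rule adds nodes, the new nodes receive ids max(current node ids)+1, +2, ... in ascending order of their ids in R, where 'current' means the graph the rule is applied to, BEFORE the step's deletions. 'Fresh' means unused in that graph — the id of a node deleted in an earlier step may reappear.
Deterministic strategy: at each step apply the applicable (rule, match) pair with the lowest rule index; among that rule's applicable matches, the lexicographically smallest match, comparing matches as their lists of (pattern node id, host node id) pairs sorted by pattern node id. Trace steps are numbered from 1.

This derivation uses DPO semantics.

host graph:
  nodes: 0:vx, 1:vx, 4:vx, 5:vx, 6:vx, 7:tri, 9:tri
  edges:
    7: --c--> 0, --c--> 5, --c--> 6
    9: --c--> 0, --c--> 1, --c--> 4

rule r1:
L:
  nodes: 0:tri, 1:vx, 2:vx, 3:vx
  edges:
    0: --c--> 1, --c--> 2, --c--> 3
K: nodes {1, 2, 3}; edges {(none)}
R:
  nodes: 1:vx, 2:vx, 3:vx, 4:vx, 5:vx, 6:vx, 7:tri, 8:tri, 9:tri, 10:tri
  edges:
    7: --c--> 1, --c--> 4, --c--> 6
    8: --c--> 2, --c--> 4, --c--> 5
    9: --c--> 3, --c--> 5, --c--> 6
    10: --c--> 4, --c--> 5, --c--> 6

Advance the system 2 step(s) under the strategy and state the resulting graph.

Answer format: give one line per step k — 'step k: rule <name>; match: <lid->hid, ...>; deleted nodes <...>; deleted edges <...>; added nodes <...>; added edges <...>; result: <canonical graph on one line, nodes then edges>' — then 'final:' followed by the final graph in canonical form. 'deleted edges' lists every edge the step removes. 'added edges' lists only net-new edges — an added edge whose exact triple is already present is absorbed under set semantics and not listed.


step 1: rule r1; match: 0->7, 1->0, 2->5, 3->6; deleted nodes 7; deleted edges (7,0,c); (7,5,c); (7,6,c); added nodes 10, 11, 12, 13, 14, 15, 16; added edges (13,0,c); (13,10,c); (13,12,c); (14,5,c); (14,10,c); (14,11,c); (15,6,c); (15,11,c); (15,12,c); (16,10,c); (16,11,c); (16,12,c); result: nodes: 0:vx, 1:vx, 4:vx, 5:vx, 6:vx, 9:tri, 10:vx, 11:vx, 12:vx, 13:tri, 14:tri, 15:tri, 16:tri edges: (9,0,c); (9,1,c); (9,4,c); (13,0,c); (13,10,c); (13,12,c); (14,5,c); (14,10,c); (14,11,c); (15,6,c); (15,11,c); (15,12,c); (16,10,c); (16,11,c); (16,12,c)
step 2: rule r1; match: 0->9, 1->0, 2->1, 3->4; deleted nodes 9; deleted edges (9,0,c); (9,1,c); (9,4,c); added nodes 17, 18, 19, 20, 21, 22, 23; added edges (20,0,c); (20,17,c); (20,19,c); (21,1,c); (21,17,c); (21,18,c); (22,4,c); (22,18,c); (22,19,c); (23,17,c); (23,18,c); (23,19,c); result: nodes: 0:vx, 1:vx, 4:vx, 5:vx, 6:vx, 10:vx, 11:vx, 12:vx, 13:tri, 14:tri, 15:tri, 16:tri, 17:vx, 18:vx, 19:vx, 20:tri, 21:tri, 22:tri, 23:tri edges: (13,0,c); (13,10,c); (13,12,c); (14,5,c); (14,10,c); (14,11,c); (15,6,c); (15,11,c); (15,12,c); (16,10,c); (16,11,c); (16,12,c); (20,0,c); (20,17,c); (20,19,c); (21,1,c); (21,17,c); (21,18,c); (22,4,c); (22,18,c); (22,19,c); (23,17,c); (23,18,c); (23,19,c)
final:
nodes: 0:vx, 1:vx, 4:vx, 5:vx, 6:vx, 10:vx, 11:vx, 12:vx, 13:tri, 14:tri, 15:tri, 16:tri, 17:vx, 18:vx, 19:vx, 20:tri, 21:tri, 22:tri, 23:tri
edges: (13,0,c); (13,10,c); (13,12,c); (14,5,c); (14,10,c); (14,11,c); (15,6,c); (15,11,c); (15,12,c); (16,10,c); (16,11,c); (16,12,c); (20,0,c); (20,17,c); (20,19,c); (21,1,c); (21,17,c); (21,18,c); (22,4,c); (22,18,c); (22,19,c); (23,17,c); (23,18,c); (23,19,c)


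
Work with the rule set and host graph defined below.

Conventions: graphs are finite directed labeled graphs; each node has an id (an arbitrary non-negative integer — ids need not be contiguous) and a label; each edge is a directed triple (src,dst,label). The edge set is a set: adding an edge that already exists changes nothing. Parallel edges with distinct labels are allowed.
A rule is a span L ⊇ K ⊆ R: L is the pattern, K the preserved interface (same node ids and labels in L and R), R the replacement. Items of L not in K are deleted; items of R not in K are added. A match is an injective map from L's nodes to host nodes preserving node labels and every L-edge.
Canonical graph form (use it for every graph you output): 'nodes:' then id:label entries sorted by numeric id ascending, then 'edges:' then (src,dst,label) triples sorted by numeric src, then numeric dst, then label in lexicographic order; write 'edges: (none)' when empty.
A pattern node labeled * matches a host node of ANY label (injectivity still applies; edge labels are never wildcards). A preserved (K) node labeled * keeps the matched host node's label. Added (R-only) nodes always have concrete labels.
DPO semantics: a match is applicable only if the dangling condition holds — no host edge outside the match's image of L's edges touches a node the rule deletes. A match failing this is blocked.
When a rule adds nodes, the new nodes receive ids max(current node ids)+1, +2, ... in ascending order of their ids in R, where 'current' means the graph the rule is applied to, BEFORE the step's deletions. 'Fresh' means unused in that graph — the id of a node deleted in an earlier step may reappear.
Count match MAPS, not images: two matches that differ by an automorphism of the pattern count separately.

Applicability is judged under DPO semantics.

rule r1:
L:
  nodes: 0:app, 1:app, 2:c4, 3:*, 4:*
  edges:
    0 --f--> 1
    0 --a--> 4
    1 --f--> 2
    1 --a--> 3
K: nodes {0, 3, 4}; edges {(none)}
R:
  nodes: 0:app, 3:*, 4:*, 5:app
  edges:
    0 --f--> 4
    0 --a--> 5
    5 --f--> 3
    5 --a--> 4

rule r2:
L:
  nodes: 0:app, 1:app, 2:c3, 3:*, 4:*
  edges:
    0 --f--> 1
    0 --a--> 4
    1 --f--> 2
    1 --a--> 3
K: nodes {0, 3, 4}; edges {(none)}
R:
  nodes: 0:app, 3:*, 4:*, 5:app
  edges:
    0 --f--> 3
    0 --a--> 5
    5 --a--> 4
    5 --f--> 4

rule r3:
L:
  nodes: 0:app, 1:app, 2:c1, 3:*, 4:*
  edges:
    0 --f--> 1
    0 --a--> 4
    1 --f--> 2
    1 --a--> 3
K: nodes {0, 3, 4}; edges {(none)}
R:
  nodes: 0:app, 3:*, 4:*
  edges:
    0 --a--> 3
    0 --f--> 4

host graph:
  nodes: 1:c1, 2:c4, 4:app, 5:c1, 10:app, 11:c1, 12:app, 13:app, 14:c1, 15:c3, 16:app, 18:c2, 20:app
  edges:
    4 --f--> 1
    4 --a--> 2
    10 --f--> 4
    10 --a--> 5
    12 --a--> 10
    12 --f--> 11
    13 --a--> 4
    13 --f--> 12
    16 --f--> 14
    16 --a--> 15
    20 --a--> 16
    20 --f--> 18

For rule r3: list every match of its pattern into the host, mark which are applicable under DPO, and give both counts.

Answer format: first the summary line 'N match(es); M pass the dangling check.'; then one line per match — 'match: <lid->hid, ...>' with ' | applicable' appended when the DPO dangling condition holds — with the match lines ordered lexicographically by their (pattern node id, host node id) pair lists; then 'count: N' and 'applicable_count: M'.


2 match(es); 1 pass the dangling check.
match: 0->10, 1->4, 2->1, 3->2, 4->5
match: 0->13, 1->12, 2->11, 3->10, 4->4 | applicable
count: 2
applicable_count: 1


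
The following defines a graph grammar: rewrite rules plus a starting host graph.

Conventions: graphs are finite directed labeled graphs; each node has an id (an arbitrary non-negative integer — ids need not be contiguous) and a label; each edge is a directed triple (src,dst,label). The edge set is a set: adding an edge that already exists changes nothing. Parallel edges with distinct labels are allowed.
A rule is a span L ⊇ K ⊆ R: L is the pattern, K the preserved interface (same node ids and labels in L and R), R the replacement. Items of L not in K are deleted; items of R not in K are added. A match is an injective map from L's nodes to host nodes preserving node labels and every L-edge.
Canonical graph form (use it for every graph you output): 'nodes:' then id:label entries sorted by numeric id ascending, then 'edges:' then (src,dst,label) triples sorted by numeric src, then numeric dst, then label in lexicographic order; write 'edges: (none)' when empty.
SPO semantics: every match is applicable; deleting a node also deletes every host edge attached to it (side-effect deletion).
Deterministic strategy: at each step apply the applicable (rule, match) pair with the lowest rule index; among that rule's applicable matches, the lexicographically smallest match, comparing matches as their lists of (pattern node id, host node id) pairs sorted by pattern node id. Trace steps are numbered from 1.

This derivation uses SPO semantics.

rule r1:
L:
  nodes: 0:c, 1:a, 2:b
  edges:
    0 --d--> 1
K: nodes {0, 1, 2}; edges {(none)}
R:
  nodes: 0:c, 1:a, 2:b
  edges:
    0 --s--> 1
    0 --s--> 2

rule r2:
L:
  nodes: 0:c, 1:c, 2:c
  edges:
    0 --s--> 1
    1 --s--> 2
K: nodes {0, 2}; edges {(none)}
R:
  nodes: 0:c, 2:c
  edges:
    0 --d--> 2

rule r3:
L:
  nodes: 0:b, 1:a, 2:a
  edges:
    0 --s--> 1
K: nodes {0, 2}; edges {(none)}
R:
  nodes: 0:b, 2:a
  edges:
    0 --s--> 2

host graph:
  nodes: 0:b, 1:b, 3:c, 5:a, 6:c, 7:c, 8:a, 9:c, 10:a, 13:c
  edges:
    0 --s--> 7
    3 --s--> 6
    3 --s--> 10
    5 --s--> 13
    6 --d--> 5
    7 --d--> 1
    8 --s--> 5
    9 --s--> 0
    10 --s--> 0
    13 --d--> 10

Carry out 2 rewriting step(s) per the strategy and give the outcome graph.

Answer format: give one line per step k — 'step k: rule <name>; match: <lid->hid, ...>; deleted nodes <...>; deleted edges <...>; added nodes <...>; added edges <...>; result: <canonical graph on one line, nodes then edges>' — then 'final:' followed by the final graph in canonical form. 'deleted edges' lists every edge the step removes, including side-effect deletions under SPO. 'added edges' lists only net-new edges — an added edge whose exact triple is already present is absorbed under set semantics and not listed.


step 1: rule r1; match: 0->6, 1->5, 2->0; deleted nodes (none); deleted edges (6,5,d); added nodes (none); added edges (6,0,s); (6,5,s); result: nodes: 0:b, 1:b, 3:c, 5:a, 6:c, 7:c, 8:a, 9:c, 10:a, 13:c edges: (0,7,s); (3,6,s); (3,10,s); (5,13,s); (6,0,s); (6,5,s); (7,1,d); (8,5,s); (9,0,s); (10,0,s); (13,10,d)
step 2: rule r1; match: 0->13, 1->10, 2->0; deleted nodes (none); deleted edges (13,10,d); added nodes (none); added edges (13,0,s); (13,10,s); result: nodes: 0:b, 1:b, 3:c, 5:a, 6:c, 7:c, 8:a, 9:c, 10:a, 13:c edges: (0,7,s); (3,6,s); (3,10,s); (5,13,s); (6,0,s); (6,5,s); (7,1,d); (8,5,s); (9,0,s); (10,0,s); (13,0,s); (13,10,s)
final:
nodes: 0:b, 1:b, 3:c, 5:a, 6:c, 7:c, 8:a, 9:c, 10:a, 13:c
edges: (0,7,s); (3,6,s); (3,10,s); (5,13,s); (6,0,s); (6,5,s); (7,1,d); (8,5,s); (9,0,s); (10,0,s); (13,0,s); (13,10,s)


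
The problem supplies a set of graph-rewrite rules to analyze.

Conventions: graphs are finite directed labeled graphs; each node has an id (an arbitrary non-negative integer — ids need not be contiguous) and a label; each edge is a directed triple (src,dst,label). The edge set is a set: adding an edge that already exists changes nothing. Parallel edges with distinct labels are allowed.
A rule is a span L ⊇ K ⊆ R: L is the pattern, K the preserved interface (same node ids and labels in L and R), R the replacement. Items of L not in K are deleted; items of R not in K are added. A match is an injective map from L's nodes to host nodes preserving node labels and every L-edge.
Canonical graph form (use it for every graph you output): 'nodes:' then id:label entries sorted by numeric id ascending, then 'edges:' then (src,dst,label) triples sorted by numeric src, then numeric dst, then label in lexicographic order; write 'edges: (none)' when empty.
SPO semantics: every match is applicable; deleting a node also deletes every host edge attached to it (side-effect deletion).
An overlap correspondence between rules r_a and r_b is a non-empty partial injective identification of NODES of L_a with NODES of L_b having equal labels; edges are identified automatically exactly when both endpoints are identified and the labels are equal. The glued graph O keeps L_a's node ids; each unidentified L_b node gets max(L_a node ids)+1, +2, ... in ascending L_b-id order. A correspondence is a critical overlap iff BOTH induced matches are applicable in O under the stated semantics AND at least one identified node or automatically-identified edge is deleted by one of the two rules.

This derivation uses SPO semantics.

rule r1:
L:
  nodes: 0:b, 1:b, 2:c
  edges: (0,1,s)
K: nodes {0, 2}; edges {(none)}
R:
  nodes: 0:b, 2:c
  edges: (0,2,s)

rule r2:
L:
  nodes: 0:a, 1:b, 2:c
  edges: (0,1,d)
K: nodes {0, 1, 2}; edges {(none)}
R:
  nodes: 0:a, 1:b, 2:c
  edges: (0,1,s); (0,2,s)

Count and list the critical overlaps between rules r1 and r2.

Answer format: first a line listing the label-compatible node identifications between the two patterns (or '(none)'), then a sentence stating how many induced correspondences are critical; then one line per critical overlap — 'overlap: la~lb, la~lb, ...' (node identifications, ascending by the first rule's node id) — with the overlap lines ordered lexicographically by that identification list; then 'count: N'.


label-compatible node identifications between L(r1) and L(r2): 0~1, 1~1, 2~2
2 of the induced correspondences are critical overlaps of r1 and r2.
overlap: 1~1
overlap: 1~1, 2~2
count: 2


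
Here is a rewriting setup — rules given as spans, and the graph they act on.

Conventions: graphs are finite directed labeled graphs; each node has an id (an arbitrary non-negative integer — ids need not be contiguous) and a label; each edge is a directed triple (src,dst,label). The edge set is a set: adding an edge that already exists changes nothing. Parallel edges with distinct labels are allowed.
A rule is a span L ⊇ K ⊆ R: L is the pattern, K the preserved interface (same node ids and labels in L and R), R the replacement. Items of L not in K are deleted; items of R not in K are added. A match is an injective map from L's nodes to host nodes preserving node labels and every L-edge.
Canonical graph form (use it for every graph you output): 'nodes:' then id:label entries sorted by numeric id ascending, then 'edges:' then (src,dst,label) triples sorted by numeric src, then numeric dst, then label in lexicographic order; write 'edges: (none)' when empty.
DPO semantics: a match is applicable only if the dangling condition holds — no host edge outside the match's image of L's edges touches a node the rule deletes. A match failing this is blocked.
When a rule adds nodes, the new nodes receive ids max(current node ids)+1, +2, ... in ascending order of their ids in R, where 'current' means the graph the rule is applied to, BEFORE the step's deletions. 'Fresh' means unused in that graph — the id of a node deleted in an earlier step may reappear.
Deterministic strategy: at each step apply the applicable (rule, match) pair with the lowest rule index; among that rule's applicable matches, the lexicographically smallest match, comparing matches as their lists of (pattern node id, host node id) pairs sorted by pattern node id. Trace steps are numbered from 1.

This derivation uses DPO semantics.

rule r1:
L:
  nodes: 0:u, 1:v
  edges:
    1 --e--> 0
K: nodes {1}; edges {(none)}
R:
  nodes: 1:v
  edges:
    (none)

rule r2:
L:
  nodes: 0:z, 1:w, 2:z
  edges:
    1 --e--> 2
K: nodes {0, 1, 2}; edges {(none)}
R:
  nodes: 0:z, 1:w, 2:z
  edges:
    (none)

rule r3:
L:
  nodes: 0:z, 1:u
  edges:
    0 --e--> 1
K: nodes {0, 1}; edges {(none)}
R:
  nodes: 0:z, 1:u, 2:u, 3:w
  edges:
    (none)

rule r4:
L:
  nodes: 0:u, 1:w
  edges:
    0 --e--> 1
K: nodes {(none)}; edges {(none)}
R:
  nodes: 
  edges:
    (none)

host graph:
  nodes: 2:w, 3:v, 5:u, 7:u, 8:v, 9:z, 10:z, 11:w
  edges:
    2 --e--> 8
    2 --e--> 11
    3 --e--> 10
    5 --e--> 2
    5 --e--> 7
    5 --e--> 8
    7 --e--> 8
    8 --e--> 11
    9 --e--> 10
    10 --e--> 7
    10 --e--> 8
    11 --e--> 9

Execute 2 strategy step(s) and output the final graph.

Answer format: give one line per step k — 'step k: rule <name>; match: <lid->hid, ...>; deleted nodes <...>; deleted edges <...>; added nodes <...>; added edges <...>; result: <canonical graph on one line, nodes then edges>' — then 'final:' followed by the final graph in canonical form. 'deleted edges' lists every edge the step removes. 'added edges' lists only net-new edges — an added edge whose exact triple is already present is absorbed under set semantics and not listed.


step 1: rule r2; match: 0->10, 1->11, 2->9; deleted nodes (none); deleted edges (11,9,e); added nodes (none); added edges (none); result: nodes: 2:w, 3:v, 5:u, 7:u, 8:v, 9:z, 10:z, 11:w edges: (2,8,e); (2,11,e); (3,10,e); (5,2,e); (5,7,e); (5,8,e); (7,8,e); (8,11,e); (9,10,e); (10,7,e); (10,8,e)
step 2: rule r3; match: 0->10, 1->7; deleted nodes (none); deleted edges (10,7,e); added nodes 12, 13; added edges (none); result: nodes: 2:w, 3:v, 5:u, 7:u, 8:v, 9:z, 10:z, 11:w, 12:u, 13:w edges: (2,8,e); (2,11,e); (3,10,e); (5,2,e); (5,7,e); (5,8,e); (7,8,e); (8,11,e); (9,10,e); (10,8,e)
final:
nodes: 2:w, 3:v, 5:u, 7:u, 8:v, 9:z, 10:z, 11:w, 12:u, 13:w
edges: (2,8,e); (2,11,e); (3,10,e); (5,2,e); (5,7,e); (5,8,e); (7,8,e); (8,11,e); (9,10,e); (10,8,e)


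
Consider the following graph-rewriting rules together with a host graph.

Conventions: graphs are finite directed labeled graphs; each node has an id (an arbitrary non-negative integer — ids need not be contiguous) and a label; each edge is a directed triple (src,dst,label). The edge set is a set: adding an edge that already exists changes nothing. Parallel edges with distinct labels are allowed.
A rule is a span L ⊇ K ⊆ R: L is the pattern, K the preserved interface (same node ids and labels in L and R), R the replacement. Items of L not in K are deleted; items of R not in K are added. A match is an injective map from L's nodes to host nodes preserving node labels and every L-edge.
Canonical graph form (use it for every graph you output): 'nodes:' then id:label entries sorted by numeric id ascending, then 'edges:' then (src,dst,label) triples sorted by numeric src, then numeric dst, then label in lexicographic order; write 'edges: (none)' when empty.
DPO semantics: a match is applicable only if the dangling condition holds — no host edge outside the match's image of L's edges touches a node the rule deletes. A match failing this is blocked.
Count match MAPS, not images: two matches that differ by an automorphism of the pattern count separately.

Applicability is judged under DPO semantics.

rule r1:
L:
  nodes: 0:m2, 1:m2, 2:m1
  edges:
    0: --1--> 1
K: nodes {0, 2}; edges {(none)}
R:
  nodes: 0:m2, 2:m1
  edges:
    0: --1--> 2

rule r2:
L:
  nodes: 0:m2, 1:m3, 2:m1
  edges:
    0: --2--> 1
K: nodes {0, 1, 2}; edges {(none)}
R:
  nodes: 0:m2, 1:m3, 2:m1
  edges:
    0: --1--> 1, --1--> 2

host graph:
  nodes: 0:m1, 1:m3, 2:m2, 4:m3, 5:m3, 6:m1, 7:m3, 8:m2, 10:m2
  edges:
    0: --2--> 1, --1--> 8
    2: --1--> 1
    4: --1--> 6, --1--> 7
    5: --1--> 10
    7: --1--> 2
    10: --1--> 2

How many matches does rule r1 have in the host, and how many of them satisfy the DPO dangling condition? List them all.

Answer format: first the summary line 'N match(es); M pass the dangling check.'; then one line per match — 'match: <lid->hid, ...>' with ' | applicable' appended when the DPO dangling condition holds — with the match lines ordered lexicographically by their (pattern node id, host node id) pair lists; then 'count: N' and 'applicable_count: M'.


2 match(es); 0 pass the dangling check.
match: 0->10, 1->2, 2->0
match: 0->10, 1->2, 2->6
count: 2
applicable_count: 0


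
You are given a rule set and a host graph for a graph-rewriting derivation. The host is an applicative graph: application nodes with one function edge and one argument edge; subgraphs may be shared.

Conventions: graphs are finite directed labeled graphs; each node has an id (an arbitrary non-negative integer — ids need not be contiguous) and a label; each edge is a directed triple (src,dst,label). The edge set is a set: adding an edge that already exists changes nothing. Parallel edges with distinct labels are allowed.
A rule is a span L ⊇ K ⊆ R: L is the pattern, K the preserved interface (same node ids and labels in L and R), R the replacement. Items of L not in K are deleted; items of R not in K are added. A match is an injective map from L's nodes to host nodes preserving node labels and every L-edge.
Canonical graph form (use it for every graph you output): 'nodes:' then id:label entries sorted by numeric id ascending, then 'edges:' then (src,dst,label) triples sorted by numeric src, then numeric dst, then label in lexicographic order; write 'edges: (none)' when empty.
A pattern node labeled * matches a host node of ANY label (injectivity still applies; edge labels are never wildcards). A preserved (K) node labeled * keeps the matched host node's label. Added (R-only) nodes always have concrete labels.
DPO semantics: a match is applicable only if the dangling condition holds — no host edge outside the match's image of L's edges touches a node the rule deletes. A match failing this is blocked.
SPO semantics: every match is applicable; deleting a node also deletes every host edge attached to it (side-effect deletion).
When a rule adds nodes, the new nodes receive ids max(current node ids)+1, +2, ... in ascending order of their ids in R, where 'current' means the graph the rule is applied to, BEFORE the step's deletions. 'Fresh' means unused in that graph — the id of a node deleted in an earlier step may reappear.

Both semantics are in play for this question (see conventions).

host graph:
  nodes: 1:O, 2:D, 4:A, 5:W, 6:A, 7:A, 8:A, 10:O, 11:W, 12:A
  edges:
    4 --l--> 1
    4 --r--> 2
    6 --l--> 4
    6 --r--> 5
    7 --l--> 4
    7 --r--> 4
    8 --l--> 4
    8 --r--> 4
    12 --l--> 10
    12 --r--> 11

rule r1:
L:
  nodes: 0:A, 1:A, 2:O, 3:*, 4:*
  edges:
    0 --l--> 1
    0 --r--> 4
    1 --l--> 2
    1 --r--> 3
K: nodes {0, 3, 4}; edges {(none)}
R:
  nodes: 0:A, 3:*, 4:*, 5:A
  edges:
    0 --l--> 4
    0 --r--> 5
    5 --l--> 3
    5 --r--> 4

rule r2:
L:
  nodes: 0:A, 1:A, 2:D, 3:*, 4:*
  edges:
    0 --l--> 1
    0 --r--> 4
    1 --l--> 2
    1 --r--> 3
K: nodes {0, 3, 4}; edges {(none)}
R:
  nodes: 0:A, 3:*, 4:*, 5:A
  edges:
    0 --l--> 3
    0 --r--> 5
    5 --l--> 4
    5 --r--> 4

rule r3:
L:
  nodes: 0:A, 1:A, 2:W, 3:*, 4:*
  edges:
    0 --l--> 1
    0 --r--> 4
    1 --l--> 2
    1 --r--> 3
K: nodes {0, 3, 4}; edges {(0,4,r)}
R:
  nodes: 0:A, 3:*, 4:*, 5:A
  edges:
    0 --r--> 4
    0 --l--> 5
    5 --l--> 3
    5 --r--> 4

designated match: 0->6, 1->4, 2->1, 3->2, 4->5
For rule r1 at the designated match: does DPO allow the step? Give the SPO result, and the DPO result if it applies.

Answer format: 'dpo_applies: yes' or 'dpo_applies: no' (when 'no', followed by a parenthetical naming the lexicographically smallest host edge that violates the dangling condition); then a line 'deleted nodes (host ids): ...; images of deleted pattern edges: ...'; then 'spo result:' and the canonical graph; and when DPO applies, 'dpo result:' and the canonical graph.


dpo_applies: no
(the rule deletes node 4, which keeps host edge (7,4,l) outside the match image — the dangling condition fails, DPO blocks; SPO proceeds and side-deletes such edges)
deleted nodes (host ids): 1, 4; images of deleted pattern edges: (4,1,l); (4,2,r); (6,4,l); (6,5,r)
spo result:
nodes: 2:D, 5:W, 6:A, 7:A, 8:A, 10:O, 11:W, 12:A, 13:A
edges: (6,5,l); (6,13,r); (12,10,l); (12,11,r); (13,2,l); (13,5,r)


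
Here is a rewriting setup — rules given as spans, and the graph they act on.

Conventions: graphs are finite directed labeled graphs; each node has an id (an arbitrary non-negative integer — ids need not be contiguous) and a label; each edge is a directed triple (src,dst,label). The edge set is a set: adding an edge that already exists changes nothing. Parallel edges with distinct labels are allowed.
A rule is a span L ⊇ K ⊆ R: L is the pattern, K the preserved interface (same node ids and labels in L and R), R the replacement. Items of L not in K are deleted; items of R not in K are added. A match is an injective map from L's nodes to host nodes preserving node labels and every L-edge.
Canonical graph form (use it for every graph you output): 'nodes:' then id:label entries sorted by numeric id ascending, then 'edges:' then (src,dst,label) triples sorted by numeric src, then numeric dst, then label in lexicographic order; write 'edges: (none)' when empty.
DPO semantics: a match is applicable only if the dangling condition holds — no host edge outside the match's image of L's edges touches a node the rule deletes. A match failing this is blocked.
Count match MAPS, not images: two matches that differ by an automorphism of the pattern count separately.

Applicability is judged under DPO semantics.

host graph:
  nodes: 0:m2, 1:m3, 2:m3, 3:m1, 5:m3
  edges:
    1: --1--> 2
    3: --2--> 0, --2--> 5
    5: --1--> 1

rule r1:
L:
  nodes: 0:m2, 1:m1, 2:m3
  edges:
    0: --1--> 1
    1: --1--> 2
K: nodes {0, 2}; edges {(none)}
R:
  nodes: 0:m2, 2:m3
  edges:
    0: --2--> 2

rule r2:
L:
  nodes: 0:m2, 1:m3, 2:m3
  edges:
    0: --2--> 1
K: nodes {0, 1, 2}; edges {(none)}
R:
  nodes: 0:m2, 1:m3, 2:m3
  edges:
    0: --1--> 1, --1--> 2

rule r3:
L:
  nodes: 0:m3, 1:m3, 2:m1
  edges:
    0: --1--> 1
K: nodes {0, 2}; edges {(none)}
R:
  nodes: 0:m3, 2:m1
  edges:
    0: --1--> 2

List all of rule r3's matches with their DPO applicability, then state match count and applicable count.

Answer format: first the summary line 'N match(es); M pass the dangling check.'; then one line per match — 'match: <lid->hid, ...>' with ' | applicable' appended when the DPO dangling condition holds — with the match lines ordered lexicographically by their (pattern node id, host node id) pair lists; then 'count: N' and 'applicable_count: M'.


2 match(es); 1 pass the dangling check.
match: 0->1, 1->2, 2->3 | applicable
match: 0->5, 1->1, 2->3
count: 2
applicable_count: 1
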